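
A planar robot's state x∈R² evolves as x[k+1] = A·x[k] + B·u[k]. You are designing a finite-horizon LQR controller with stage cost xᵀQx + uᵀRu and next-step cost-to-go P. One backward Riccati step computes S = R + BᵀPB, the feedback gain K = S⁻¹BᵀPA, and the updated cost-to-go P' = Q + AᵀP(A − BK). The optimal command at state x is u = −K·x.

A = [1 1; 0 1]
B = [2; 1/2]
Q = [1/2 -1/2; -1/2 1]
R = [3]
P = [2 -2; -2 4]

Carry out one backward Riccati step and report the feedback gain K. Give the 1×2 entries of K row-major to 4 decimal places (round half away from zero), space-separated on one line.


0.3750 0.1250

BᵀP = [3.0000 -2.0000]
S = R + BᵀPB = [3] + [5.0000] = [8.0000]
BᵀPA = [3.0000 1.0000]
K = S⁻¹·BᵀPA = [0.3750 0.1250]
A−BK = [0.2500 0.7500; -0.1875 0.9375]
AᵀP(A−BK) = [0.8750 -0.3750; -0.3750 1.8750]
P' = Q + AᵀP(A−BK) = [1.3750 -0.8750; -0.8750 2.8750]
tr(P') = 4.2500


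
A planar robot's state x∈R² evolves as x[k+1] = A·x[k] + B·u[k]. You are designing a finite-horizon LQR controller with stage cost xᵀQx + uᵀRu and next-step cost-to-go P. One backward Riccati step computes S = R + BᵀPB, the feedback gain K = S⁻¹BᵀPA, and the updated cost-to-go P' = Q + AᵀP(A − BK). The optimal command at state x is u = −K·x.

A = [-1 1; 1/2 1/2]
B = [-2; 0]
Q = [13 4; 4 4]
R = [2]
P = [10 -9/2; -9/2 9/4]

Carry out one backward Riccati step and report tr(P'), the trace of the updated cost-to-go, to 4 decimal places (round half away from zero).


18.1131

BᵀP = [-20.0000 9.0000]
S = R + BᵀPB = [2] + [40.0000] = [42.0000]
BᵀPA = [24.5000 -15.5000]
K = S⁻¹·BᵀPA = [0.5833 -0.3690]
A−BK = [0.1667 0.2619; 0.5000 0.5000]
AᵀP(A−BK) = [0.7708 -0.3958; -0.3958 0.3423]
P' = Q + AᵀP(A−BK) = [13.7708 3.6042; 3.6042 4.3423]
tr(P') = 18.1131


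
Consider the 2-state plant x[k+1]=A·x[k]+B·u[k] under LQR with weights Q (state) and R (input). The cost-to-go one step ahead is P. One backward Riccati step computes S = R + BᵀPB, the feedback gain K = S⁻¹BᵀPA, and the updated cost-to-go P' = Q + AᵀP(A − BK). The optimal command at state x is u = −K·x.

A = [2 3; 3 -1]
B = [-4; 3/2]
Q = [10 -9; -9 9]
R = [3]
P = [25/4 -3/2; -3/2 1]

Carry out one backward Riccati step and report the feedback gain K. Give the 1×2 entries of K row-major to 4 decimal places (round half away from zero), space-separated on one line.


BᵀP = [-27.2500 7.5000]
S = R + BᵀPB = [3] + [120.2500] = [123.2500]
BᵀPA = [-32.0000 -89.2500]
K = S⁻¹·BᵀPA = [-0.2596 -0.7241]
A−BK = [0.9615 0.1034; 3.3895 0.0862]
AᵀP(A−BK) = [7.6917 0.8276; 0.8276 1.6207]
P' = Q + AᵀP(A−BK) = [17.6917 -8.1724; -8.1724 10.6207]
tr(P') = 28.3124

-0.2596 -0.7241


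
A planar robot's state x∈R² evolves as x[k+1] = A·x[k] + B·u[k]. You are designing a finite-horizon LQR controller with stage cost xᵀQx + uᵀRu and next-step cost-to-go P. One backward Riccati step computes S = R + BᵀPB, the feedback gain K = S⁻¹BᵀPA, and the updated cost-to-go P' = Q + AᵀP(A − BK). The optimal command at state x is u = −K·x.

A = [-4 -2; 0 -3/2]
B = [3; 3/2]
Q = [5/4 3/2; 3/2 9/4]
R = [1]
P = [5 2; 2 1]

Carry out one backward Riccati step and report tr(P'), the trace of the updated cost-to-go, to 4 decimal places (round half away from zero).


5.8019

BᵀP = [18.0000 7.5000]
S = R + BᵀPB = [1] + [65.2500] = [66.2500]
BᵀPA = [-72.0000 -47.2500]
K = S⁻¹·BᵀPA = [-1.0868 -0.7132]
A−BK = [-0.7396 0.1396; 1.6302 -0.4302]
AᵀP(A−BK) = [1.7509 0.6491; 0.6491 0.5509]
P' = Q + AᵀP(A−BK) = [3.0009 2.1491; 2.1491 2.8009]
tr(P') = 5.8019


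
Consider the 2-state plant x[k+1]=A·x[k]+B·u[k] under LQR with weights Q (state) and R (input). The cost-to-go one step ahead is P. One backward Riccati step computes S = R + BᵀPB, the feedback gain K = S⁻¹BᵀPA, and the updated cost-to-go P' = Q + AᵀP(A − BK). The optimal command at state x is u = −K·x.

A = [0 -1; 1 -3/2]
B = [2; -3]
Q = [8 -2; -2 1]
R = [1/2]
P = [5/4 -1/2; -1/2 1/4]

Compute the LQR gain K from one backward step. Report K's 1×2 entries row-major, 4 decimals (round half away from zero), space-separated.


BᵀP = [4.0000 -1.7500]
S = R + BᵀPB = [1/2] + [13.2500] = [13.7500]
BᵀPA = [-1.7500 -1.3750]
K = S⁻¹·BᵀPA = [-0.1273 -0.1000]
A−BK = [0.2545 -0.8000; 0.6182 -1.8000]
AᵀP(A−BK) = [0.0273 -0.0500; -0.0500 0.1750]
P' = Q + AᵀP(A−BK) = [8.0273 -2.0500; -2.0500 1.1750]
tr(P') = 9.2023

-0.1273 -0.1000


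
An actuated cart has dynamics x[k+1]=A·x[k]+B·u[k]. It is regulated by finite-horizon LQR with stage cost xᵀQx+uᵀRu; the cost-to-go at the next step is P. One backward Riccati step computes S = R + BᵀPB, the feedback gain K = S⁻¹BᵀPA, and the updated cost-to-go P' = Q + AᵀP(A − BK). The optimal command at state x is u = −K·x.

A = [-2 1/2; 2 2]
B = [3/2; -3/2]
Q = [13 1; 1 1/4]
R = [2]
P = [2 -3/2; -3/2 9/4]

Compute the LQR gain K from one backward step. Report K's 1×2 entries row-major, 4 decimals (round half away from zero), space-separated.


BᵀP = [5.2500 -5.6250]
S = R + BᵀPB = [2] + [16.3125] = [18.3125]
BᵀPA = [-21.7500 -8.6250]
K = S⁻¹·BᵀPA = [-1.1877 -0.4710]
A−BK = [-0.2184 1.2065; 0.2184 1.2935]
AᵀP(A−BK) = [3.1672 1.2560; 1.2560 2.4377]
P' = Q + AᵀP(A−BK) = [16.1672 2.2560; 2.2560 2.6877]
tr(P') = 18.8549

-1.1877 -0.4710


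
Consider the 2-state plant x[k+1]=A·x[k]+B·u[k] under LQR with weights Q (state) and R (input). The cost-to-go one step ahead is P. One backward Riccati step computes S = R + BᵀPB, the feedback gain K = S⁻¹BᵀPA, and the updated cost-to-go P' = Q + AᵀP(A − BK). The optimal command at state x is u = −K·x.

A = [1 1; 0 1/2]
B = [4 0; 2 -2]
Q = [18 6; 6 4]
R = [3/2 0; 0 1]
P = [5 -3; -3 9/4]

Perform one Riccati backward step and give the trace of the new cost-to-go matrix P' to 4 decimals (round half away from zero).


22.2367

BᵀP = [14.0000 -7.5000; 6.0000 -4.5000]
S = R + BᵀPB = [3/2 0; 0 1] + [41.0000 15.0000; 15.0000 9.0000] = [42.5000 15.0000; 15.0000 10.0000]
BᵀPA = [14.0000 10.2500; 6.0000 3.7500]
K = S⁻¹·BᵀPA = [0.2500 0.2313; 0.2250 0.0281]
A−BK = [0.0000 0.0750; -0.0500 0.0938]
AᵀP(A−BK) = [0.1500 0.0938; 0.0938 0.0867]
P' = Q + AᵀP(A−BK) = [18.1500 6.0938; 6.0938 4.0867]
tr(P') = 22.2367


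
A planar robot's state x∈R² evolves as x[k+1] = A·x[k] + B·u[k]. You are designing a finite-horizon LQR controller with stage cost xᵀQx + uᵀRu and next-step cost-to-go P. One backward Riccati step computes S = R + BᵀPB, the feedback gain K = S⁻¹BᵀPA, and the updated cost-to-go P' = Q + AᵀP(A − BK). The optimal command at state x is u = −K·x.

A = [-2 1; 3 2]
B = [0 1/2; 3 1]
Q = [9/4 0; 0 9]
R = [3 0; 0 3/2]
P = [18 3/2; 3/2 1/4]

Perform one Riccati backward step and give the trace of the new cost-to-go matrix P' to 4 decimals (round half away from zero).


BᵀP = [4.5000 0.7500; 10.5000 1.0000]
S = R + BᵀPB = [3 0; 0 3/2] + [2.2500 3.0000; 3.0000 6.2500] = [5.2500 3.0000; 3.0000 7.7500]
BᵀPA = [-6.7500 6.0000; -18.0000 12.5000]
K = S⁻¹·BᵀPA = [0.0533 0.2840; -2.3432 1.5030]
A−BK = [-0.8284 0.2485; 5.1834 -0.3550]
AᵀP(A−BK) = [14.4320 -7.0296; -7.0296 4.5089]
P' = Q + AᵀP(A−BK) = [16.6820 -7.0296; -7.0296 13.5089]
tr(P') = 30.1908

30.1908


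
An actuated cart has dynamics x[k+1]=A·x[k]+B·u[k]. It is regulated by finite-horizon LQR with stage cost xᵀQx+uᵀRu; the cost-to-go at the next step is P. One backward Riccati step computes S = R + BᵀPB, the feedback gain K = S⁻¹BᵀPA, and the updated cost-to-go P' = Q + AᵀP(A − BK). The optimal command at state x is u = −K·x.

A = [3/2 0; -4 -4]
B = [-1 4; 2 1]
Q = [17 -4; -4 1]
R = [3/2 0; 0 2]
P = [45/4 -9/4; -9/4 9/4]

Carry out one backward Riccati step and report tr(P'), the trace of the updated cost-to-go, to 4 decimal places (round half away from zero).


BᵀP = [-15.7500 6.7500; 42.7500 -6.7500]
S = R + BᵀPB = [3/2 0; 0 2] + [29.2500 -56.2500; -56.2500 164.2500] = [30.7500 -56.2500; -56.2500 166.2500]
BᵀPA = [-50.6250 -27.0000; 91.1250 27.0000]
K = S⁻¹·BᵀPA = [-1.6891 -1.5245; -0.0234 -0.3534]
A−BK = [-0.0956 -0.1109; -0.5984 -0.5975]
AᵀP(A−BK) = [4.9318 4.5251; 4.5251 4.3796]
P' = Q + AᵀP(A−BK) = [21.9318 0.5251; 0.5251 5.3796]
tr(P') = 27.3114

27.3114


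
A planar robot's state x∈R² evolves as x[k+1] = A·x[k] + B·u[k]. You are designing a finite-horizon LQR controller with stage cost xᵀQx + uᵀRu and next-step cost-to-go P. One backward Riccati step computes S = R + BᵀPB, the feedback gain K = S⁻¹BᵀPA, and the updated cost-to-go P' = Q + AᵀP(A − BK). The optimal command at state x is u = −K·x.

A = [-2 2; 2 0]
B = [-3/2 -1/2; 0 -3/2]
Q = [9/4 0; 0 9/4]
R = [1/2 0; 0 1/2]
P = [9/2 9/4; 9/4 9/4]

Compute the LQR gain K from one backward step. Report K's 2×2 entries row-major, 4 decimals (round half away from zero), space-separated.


BᵀP = [-6.7500 -3.3750; -5.6250 -4.5000]
S = R + BᵀPB = [1/2 0; 0 1/2] + [10.1250 8.4375; 8.4375 9.5625] = [10.6250 8.4375; 8.4375 10.0625]
BᵀPA = [6.7500 -13.5000; 2.2500 -11.2500]
K = S⁻¹·BᵀPA = [1.3699 -1.1455; -0.9251 -0.1575]
A−BK = [-0.4077 0.2030; 0.6124 -0.2362]
AᵀP(A−BK) = [1.8344 -0.9133; -0.9133 0.7637]
P' = Q + AᵀP(A−BK) = [4.0844 -0.9133; -0.9133 3.0137]
tr(P') = 7.0981

1.3699 -1.1455 -0.9251 -0.1575


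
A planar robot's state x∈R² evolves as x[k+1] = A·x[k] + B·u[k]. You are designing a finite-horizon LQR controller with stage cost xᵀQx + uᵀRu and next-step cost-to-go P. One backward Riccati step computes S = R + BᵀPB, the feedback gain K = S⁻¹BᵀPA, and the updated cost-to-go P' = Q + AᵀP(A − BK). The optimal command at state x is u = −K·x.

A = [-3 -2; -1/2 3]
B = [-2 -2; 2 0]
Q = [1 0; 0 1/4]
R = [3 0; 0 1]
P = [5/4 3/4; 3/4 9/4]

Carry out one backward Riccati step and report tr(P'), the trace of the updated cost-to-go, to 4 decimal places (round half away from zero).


8.6683

BᵀP = [-1.0000 3.0000; -2.5000 -1.5000]
S = R + BᵀPB = [3 0; 0 1] + [8.0000 2.0000; 2.0000 5.0000] = [11.0000 2.0000; 2.0000 6.0000]
BᵀPA = [1.5000 11.0000; 8.2500 0.5000]
K = S⁻¹·BᵀPA = [-0.1210 1.0484; 1.4153 -0.2661]
A−BK = [-0.4113 -0.4355; -0.2581 0.9032]
AᵀP(A−BK) = [2.5675 -1.2520; -1.2520 4.8508]
P' = Q + AᵀP(A−BK) = [3.5675 -1.2520; -1.2520 5.1008]
tr(P') = 8.6683


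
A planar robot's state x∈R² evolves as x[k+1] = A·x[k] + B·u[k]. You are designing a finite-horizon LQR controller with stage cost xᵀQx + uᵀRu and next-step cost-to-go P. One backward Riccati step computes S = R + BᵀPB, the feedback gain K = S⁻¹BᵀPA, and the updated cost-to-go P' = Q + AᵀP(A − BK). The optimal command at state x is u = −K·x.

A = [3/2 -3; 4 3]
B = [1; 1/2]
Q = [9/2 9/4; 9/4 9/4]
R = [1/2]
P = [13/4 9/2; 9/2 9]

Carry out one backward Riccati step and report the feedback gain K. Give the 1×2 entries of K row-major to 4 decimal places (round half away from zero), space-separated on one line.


BᵀP = [5.5000 9.0000]
S = R + BᵀPB = [1/2] + [10.0000] = [10.5000]
BᵀPA = [44.2500 10.5000]
K = S⁻¹·BᵀPA = [4.2143 1.0000]
A−BK = [-2.7143 -4.0000; 1.8929 2.5000]
AᵀP(A−BK) = [18.8304 15.3750; 15.3750 18.7500]
P' = Q + AᵀP(A−BK) = [23.3304 17.6250; 17.6250 21.0000]
tr(P') = 44.3304

4.2143 1.0000


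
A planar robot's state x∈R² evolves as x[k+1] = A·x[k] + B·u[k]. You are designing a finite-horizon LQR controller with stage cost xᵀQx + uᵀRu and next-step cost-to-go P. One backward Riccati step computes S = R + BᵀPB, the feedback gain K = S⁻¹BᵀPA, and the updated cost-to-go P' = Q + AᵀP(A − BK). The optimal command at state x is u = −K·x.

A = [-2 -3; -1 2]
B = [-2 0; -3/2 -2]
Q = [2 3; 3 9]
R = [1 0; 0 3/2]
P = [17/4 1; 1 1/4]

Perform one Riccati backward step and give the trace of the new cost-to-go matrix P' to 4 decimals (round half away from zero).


BᵀP = [-10.0000 -2.3750; -2.0000 -0.5000]
S = R + BᵀPB = [1 0; 0 3/2] + [23.5625 4.7500; 4.7500 1.0000] = [24.5625 4.7500; 4.7500 2.5000]
BᵀPA = [22.3750 25.2500; 4.5000 5.0000]
K = S⁻¹·BᵀPA = [0.8898 1.0137; 0.1094 0.0740]
A−BK = [-0.2204 -0.9726; 0.5535 3.6685]
AᵀP(A−BK) = [0.8488 0.9859; 0.9859 1.2846]
P' = Q + AᵀP(A−BK) = [2.8488 3.9859; 3.9859 10.2846]
tr(P') = 13.1333

13.1333


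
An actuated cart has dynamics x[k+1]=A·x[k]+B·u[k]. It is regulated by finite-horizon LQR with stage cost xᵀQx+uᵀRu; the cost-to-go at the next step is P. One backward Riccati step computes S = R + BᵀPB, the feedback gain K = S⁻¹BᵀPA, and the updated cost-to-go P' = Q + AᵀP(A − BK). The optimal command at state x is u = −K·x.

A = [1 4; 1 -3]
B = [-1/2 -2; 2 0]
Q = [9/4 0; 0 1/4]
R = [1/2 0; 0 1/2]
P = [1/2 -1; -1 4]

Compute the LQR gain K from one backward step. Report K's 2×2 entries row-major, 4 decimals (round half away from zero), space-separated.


0.4228 -1.5677 -0.3610 -1.1781

BᵀP = [-2.2500 8.5000; -1.0000 2.0000]
S = R + BᵀPB = [1/2 0; 0 1/2] + [18.1250 4.5000; 4.5000 2.0000] = [18.6250 4.5000; 4.5000 2.5000]
BᵀPA = [6.2500 -34.5000; 1.0000 -10.0000]
K = S⁻¹·BᵀPA = [0.4228 -1.5677; -0.3610 -1.1781]
A−BK = [0.4893 0.8599; 0.1544 0.1354]
AᵀP(A−BK) = [0.2185 -0.0238; -0.0238 2.1330]
P' = Q + AᵀP(A−BK) = [2.4685 -0.0238; -0.0238 2.3830]
tr(P') = 4.8515


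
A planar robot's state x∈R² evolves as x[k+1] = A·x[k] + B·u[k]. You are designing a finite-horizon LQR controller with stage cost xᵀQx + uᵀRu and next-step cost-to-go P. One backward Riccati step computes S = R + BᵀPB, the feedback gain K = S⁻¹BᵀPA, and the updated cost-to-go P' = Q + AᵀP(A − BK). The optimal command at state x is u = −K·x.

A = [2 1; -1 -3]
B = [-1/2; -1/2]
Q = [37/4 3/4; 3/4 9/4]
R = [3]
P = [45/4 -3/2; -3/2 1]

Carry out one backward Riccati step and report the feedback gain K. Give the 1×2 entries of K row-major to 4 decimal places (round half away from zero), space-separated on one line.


-1.8824 -1.0588

BᵀP = [-4.8750 0.2500]
S = R + BᵀPB = [3] + [2.3125] = [5.3125]
BᵀPA = [-10.0000 -5.6250]
K = S⁻¹·BᵀPA = [-1.8824 -1.0588]
A−BK = [1.0588 0.4706; -1.9412 -3.5294]
AᵀP(A−BK) = [33.1765 25.4118; 25.4118 23.2941]
P' = Q + AᵀP(A−BK) = [42.4265 26.1618; 26.1618 25.5441]
tr(P') = 67.9706


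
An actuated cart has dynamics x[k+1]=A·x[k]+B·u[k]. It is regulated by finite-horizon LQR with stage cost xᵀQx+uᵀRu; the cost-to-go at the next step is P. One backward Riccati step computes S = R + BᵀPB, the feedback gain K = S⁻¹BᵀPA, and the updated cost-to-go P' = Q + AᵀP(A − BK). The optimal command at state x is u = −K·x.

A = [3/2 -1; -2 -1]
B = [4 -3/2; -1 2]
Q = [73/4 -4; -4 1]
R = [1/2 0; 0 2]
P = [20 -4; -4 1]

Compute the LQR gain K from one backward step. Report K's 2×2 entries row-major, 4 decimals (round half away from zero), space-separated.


0.3507 -0.2466 -0.2252 -0.1260

BᵀP = [84.0000 -17.0000; -38.0000 8.0000]
S = R + BᵀPB = [1/2 0; 0 2] + [353.0000 -160.0000; -160.0000 73.0000] = [353.5000 -160.0000; -160.0000 75.0000]
BᵀPA = [160.0000 -67.0000; -73.0000 30.0000]
K = S⁻¹·BᵀPA = [0.3507 -0.2466; -0.2252 -0.1260]
A−BK = [-0.2405 -0.2027; -1.1989 -0.9945]
AᵀP(A−BK) = [0.4504 0.2521; 0.2521 0.2603]
P' = Q + AᵀP(A−BK) = [18.7004 -3.7479; -3.7479 1.2603]
tr(P') = 19.9607


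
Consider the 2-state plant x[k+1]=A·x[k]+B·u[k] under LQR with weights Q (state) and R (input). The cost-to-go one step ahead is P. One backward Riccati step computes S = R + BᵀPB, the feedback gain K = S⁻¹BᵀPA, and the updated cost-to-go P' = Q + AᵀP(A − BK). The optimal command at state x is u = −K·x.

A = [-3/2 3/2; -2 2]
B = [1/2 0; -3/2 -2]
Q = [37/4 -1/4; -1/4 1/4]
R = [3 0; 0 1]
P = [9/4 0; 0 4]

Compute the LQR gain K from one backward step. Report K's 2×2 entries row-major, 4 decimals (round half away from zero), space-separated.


-0.2399 0.2399 1.1105 -1.1105

BᵀP = [1.1250 -6.0000; 0.0000 -8.0000]
S = R + BᵀPB = [3 0; 0 1] + [9.5625 12.0000; 12.0000 16.0000] = [12.5625 12.0000; 12.0000 17.0000]
BᵀPA = [10.3125 -10.3125; 16.0000 -16.0000]
K = S⁻¹·BᵀPA = [-0.2399 0.2399; 1.1105 -1.1105]
A−BK = [-1.3801 1.3801; -0.1388 0.1388]
AᵀP(A−BK) = [5.7682 -5.7682; -5.7682 5.7682]
P' = Q + AᵀP(A−BK) = [15.0182 -6.0182; -6.0182 6.0182]
tr(P') = 21.0364


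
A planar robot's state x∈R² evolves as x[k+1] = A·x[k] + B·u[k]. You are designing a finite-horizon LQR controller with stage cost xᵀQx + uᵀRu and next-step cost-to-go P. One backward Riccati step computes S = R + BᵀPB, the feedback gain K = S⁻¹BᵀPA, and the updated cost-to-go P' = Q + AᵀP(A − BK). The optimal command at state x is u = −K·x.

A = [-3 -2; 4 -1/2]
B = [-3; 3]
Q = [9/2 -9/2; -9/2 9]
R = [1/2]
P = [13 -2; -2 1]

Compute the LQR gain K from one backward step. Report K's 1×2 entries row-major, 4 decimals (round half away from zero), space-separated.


1.0523 0.5262

BᵀP = [-45.0000 9.0000]
S = R + BᵀPB = [1/2] + [162.0000] = [162.5000]
BᵀPA = [171.0000 85.5000]
K = S⁻¹·BᵀPA = [1.0523 0.5262]
A−BK = [0.1569 -0.4215; 0.8431 -2.0785]
AᵀP(A−BK) = [1.0554 -0.9723; -0.9723 3.2638]
P' = Q + AᵀP(A−BK) = [5.5554 -5.4723; -5.4723 12.2638]
tr(P') = 17.8192


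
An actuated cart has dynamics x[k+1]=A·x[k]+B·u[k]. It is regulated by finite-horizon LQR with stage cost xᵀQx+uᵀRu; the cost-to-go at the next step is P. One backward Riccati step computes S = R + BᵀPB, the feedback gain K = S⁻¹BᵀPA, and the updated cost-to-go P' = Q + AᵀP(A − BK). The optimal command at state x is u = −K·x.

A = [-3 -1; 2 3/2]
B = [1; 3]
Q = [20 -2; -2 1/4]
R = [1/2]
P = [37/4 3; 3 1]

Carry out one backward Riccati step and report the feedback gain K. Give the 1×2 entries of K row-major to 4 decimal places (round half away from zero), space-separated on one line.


BᵀP = [18.2500 6.0000]
S = R + BᵀPB = [1/2] + [36.2500] = [36.7500]
BᵀPA = [-42.7500 -9.2500]
K = S⁻¹·BᵀPA = [-1.1633 -0.2517]
A−BK = [-1.8367 -0.7483; 5.4898 2.2551]
AᵀP(A−BK) = [1.5204 0.4898; 0.4898 0.1718]
P' = Q + AᵀP(A−BK) = [21.5204 -1.5102; -1.5102 0.4218]
tr(P') = 21.9422

-1.1633 -0.2517


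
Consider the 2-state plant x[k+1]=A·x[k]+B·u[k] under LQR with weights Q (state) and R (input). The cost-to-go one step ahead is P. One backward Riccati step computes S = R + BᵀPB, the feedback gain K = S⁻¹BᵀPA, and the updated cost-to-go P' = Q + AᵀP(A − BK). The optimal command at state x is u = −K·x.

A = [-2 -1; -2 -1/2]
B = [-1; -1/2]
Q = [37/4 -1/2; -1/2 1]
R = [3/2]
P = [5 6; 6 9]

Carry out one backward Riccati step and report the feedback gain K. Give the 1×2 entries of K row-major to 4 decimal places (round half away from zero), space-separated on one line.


BᵀP = [-8.0000 -10.5000]
S = R + BᵀPB = [3/2] + [13.2500] = [14.7500]
BᵀPA = [37.0000 13.2500]
K = S⁻¹·BᵀPA = [2.5085 0.8983]
A−BK = [0.5085 -0.1017; -0.7458 -0.0508]
AᵀP(A−BK) = [11.1864 3.7627; 3.7627 1.3475]
P' = Q + AᵀP(A−BK) = [20.4364 3.2627; 3.2627 2.3475]
tr(P') = 22.7839

2.5085 0.8983


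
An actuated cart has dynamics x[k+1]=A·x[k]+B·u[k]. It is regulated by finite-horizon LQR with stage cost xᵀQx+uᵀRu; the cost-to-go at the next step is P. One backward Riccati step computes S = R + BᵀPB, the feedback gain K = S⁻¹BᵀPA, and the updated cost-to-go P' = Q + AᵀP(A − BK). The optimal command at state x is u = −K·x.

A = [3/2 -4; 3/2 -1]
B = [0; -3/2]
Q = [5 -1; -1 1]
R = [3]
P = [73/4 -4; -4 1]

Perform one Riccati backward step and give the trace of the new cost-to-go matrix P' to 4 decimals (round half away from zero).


187.2054

BᵀP = [6.0000 -1.5000]
S = R + BᵀPB = [3] + [2.2500] = [5.2500]
BᵀPA = [6.7500 -22.5000]
K = S⁻¹·BᵀPA = [1.2857 -4.2857]
A−BK = [1.5000 -4.0000; 3.4286 -7.4286]
AᵀP(A−BK) = [16.6339 -52.0714; -52.0714 164.5714]
P' = Q + AᵀP(A−BK) = [21.6339 -53.0714; -53.0714 165.5714]
tr(P') = 187.2054


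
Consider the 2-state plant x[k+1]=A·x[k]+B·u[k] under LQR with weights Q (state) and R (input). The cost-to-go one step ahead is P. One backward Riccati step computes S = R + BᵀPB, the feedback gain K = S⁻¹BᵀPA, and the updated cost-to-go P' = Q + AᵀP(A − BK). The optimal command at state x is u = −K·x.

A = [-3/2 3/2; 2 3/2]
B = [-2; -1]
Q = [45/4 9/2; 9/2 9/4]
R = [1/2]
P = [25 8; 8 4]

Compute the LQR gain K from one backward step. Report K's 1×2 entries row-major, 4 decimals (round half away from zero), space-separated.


0.3443 -0.8571

BᵀP = [-58.0000 -20.0000]
S = R + BᵀPB = [1/2] + [136.0000] = [136.5000]
BᵀPA = [47.0000 -117.0000]
K = S⁻¹·BᵀPA = [0.3443 -0.8571]
A−BK = [-0.8114 -0.2143; 2.3443 0.6429]
AᵀP(A−BK) = [8.0668 2.0357; 2.0357 0.9643]
P' = Q + AᵀP(A−BK) = [19.3168 6.5357; 6.5357 3.2143]
tr(P') = 22.5311


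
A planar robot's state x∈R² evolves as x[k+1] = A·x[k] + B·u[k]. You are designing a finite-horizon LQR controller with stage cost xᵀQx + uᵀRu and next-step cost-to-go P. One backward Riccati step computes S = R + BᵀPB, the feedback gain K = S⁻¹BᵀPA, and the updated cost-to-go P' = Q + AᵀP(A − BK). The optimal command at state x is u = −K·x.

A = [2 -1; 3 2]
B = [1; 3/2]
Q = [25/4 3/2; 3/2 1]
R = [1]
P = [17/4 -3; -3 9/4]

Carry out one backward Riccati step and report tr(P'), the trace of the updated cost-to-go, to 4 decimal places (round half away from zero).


32.6905

BᵀP = [-0.2500 0.3750]
S = R + BᵀPB = [1] + [0.3125] = [1.3125]
BᵀPA = [0.6250 1.0000]
K = S⁻¹·BᵀPA = [0.4762 0.7619]
A−BK = [1.5238 -1.7619; 2.2857 0.8571]
AᵀP(A−BK) = [0.9524 1.5238; 1.5238 24.4881]
P' = Q + AᵀP(A−BK) = [7.2024 3.0238; 3.0238 25.4881]
tr(P') = 32.6905


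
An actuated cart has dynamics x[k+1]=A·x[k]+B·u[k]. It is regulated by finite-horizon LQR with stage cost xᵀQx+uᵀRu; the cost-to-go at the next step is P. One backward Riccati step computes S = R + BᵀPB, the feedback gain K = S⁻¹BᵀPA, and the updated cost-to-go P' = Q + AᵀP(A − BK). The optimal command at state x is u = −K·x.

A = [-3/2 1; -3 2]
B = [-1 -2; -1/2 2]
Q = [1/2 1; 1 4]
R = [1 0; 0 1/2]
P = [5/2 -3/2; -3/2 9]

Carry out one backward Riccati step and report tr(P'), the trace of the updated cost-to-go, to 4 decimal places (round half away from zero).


BᵀP = [-1.7500 -3.0000; -8.0000 21.0000]
S = R + BᵀPB = [1 0; 0 1/2] + [3.2500 -2.5000; -2.5000 58.0000] = [4.2500 -2.5000; -2.5000 58.5000]
BᵀPA = [11.6250 -7.7500; -51.0000 34.0000]
K = S⁻¹·BᵀPA = [2.2798 -1.5199; -0.7744 0.5162]
A−BK = [-0.7690 0.5126; -0.3114 0.2076]
AᵀP(A−BK) = [7.1297 -4.7532; -4.7532 3.1688]
P' = Q + AᵀP(A−BK) = [7.6297 -3.7532; -3.7532 7.1688]
tr(P') = 14.7985

14.7985


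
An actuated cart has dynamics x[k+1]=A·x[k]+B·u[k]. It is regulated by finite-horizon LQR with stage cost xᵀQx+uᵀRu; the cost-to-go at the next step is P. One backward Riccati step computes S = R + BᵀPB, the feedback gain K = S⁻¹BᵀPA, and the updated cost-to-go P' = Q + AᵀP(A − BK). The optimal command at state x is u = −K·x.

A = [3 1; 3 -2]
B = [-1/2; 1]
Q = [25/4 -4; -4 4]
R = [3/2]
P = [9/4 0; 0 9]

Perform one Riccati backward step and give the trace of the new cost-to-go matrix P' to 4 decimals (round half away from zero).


66.2331

BᵀP = [-1.1250 9.0000]
S = R + BᵀPB = [3/2] + [9.5625] = [11.0625]
BᵀPA = [23.6250 -19.1250]
K = S⁻¹·BᵀPA = [2.1356 -1.7288]
A−BK = [4.0678 0.1356; 0.8644 -0.2712]
AᵀP(A−BK) = [50.7966 -6.4068; -6.4068 5.1864]
P' = Q + AᵀP(A−BK) = [57.0466 -10.4068; -10.4068 9.1864]
tr(P') = 66.2331


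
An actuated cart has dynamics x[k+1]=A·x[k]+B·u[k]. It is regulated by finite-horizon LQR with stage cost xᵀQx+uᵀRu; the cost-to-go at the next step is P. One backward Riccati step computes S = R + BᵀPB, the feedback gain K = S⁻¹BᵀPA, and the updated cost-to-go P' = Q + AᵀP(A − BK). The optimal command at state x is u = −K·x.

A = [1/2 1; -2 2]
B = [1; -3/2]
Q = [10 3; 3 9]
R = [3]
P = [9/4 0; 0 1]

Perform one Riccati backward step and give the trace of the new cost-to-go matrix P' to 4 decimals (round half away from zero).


27.4688

BᵀP = [2.2500 -1.5000]
S = R + BᵀPB = [3] + [4.5000] = [7.5000]
BᵀPA = [4.1250 -0.7500]
K = S⁻¹·BᵀPA = [0.5500 -0.1000]
A−BK = [-0.0500 1.1000; -1.1750 1.8500]
AᵀP(A−BK) = [2.2938 -2.4625; -2.4625 6.1750]
P' = Q + AᵀP(A−BK) = [12.2938 0.5375; 0.5375 15.1750]
tr(P') = 27.4688


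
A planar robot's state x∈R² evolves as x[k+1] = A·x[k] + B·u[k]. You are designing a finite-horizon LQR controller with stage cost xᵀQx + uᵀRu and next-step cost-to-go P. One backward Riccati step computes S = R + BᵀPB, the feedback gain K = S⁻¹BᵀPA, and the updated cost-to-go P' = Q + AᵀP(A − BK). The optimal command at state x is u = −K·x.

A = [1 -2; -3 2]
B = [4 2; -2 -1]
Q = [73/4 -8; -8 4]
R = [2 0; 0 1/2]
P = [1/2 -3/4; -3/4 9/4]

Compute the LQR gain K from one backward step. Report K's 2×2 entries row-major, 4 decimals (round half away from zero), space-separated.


BᵀP = [3.5000 -7.5000; 1.7500 -3.7500]
S = R + BᵀPB = [2 0; 0 1/2] + [29.0000 14.5000; 14.5000 7.2500] = [31.0000 14.5000; 14.5000 7.7500]
BᵀPA = [26.0000 -22.0000; 13.0000 -11.0000]
K = S⁻¹·BᵀPA = [0.4333 -0.3667; 0.8667 -0.7333]
A−BK = [-2.4667 0.9333; -1.2667 0.5333]
AᵀP(A−BK) = [2.7167 -1.4333; -1.4333 0.8667]
P' = Q + AᵀP(A−BK) = [20.9667 -9.4333; -9.4333 4.8667]
tr(P') = 25.8333

0.4333 -0.3667 0.8667 -0.7333


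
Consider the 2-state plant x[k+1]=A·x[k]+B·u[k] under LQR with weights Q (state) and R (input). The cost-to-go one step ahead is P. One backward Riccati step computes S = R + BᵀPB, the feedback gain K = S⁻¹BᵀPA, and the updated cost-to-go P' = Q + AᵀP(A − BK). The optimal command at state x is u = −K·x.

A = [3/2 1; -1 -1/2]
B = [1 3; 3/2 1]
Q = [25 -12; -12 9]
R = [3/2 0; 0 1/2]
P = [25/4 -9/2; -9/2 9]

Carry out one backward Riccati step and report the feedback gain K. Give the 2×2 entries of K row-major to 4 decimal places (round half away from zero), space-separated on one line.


BᵀP = [-0.5000 9.0000; 14.2500 -4.5000]
S = R + BᵀPB = [3/2 0; 0 1/2] + [13.0000 7.5000; 7.5000 38.2500] = [14.5000 7.5000; 7.5000 38.7500]
BᵀPA = [-9.7500 -5.0000; 25.8750 16.5000]
K = S⁻¹·BᵀPA = [-1.1310 -0.6279; 0.8867 0.5473]
A−BK = [-0.0289 -0.0141; -0.1901 -0.1054]
AᵀP(A−BK) = [2.5929 1.4651; 1.4651 0.8292]
P' = Q + AᵀP(A−BK) = [27.5929 -10.5349; -10.5349 9.8292]
tr(P') = 37.4221

-1.1310 -0.6279 0.8867 0.5473


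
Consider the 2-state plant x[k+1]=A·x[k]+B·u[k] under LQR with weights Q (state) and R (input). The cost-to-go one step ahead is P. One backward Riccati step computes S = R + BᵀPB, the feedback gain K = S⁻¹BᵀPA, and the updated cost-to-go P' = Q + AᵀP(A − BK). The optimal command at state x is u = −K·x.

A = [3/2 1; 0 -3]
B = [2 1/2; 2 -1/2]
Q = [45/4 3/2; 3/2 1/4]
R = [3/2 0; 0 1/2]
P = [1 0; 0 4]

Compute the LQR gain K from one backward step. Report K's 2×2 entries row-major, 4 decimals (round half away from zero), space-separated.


0.2620 -0.6638 0.8777 2.5764

BᵀP = [2.0000 8.0000; 0.5000 -2.0000]
S = R + BᵀPB = [3/2 0; 0 1/2] + [20.0000 -3.0000; -3.0000 1.2500] = [21.5000 -3.0000; -3.0000 1.7500]
BᵀPA = [3.0000 -22.0000; 0.7500 6.5000]
K = S⁻¹·BᵀPA = [0.2620 -0.6638; 0.8777 2.5764]
A−BK = [0.5371 1.0393; -0.0852 -0.3843]
AᵀP(A−BK) = [0.8057 1.5590; 1.5590 5.6507]
P' = Q + AᵀP(A−BK) = [12.0557 3.0590; 3.0590 5.9007]
tr(P') = 17.9563


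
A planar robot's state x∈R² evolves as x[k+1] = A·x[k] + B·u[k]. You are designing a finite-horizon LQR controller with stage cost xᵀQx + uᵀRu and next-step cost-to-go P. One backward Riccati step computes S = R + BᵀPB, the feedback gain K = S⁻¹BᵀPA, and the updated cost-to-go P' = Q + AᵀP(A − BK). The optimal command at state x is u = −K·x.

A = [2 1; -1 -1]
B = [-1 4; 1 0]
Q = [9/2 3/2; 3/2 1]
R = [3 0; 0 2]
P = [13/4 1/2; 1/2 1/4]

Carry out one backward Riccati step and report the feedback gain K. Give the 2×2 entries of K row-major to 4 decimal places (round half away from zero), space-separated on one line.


BᵀP = [-2.7500 -0.2500; 13.0000 2.0000]
S = R + BᵀPB = [3 0; 0 2] + [2.5000 -11.0000; -11.0000 52.0000] = [5.5000 -11.0000; -11.0000 54.0000]
BᵀPA = [-5.2500 -2.5000; 24.0000 11.0000]
K = S⁻¹·BᵀPA = [-0.1108 -0.0795; 0.4219 0.1875]
A−BK = [0.2017 0.1705; -0.8892 -0.9205]
AᵀP(A−BK) = [0.5433 0.3324; 0.3324 0.2386]
P' = Q + AᵀP(A−BK) = [5.0433 1.8324; 1.8324 1.2386]
tr(P') = 6.2820

-0.1108 -0.0795 0.4219 0.1875


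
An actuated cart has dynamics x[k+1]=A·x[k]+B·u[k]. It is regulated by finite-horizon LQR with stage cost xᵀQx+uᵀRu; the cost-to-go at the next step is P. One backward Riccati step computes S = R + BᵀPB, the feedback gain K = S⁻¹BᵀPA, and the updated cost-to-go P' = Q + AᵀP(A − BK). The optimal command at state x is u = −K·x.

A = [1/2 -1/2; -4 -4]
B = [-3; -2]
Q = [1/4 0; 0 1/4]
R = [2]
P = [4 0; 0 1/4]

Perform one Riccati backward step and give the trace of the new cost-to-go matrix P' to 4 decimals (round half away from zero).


BᵀP = [-12.0000 -0.5000]
S = R + BᵀPB = [2] + [37.0000] = [39.0000]
BᵀPA = [-4.0000 8.0000]
K = S⁻¹·BᵀPA = [-0.1026 0.2051]
A−BK = [0.1923 0.1154; -4.2051 -3.5897]
AᵀP(A−BK) = [4.5897 3.8205; 3.8205 3.3590]
P' = Q + AᵀP(A−BK) = [4.8397 3.8205; 3.8205 3.6090]
tr(P') = 8.4487

8.4487


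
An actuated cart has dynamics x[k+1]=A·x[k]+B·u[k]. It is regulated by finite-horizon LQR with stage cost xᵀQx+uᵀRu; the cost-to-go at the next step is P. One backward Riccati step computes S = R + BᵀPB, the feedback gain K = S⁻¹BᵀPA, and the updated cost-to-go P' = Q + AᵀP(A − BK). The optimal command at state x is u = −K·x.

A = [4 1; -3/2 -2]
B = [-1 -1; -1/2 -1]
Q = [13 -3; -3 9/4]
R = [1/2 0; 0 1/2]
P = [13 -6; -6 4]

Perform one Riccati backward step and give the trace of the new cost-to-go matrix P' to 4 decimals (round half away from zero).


66.1802

BᵀP = [-10.0000 4.0000; -7.0000 2.0000]
S = R + BᵀPB = [1/2 0; 0 1/2] + [8.0000 6.0000; 6.0000 5.0000] = [8.5000 6.0000; 6.0000 5.5000]
BᵀPA = [-46.0000 -18.0000; -31.0000 -11.0000]
K = S⁻¹·BᵀPA = [-6.2326 -3.0698; 1.1628 1.3488]
A−BK = [-1.0698 -0.7209; -3.4535 -2.1860]
AᵀP(A−BK) = [38.3488 21.6047; 21.6047 12.5814]
P' = Q + AᵀP(A−BK) = [51.3488 18.6047; 18.6047 14.8314]
tr(P') = 66.1802


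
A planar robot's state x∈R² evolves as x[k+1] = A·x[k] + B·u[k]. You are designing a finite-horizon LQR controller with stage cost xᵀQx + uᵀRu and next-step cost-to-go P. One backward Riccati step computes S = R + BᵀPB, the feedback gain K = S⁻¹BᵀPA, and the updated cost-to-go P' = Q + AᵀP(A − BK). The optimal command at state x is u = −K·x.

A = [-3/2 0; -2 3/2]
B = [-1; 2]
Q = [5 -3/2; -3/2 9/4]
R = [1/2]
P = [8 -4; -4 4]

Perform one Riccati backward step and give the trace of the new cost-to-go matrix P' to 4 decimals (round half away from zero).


18.2500

BᵀP = [-16.0000 12.0000]
S = R + BᵀPB = [1/2] + [40.0000] = [40.5000]
BᵀPA = [0.0000 18.0000]
K = S⁻¹·BᵀPA = [0.0000 0.4444]
A−BK = [-1.5000 0.4444; -2.0000 0.6111]
AᵀP(A−BK) = [10.0000 -3.0000; -3.0000 1.0000]
P' = Q + AᵀP(A−BK) = [15.0000 -4.5000; -4.5000 3.2500]
tr(P') = 18.2500


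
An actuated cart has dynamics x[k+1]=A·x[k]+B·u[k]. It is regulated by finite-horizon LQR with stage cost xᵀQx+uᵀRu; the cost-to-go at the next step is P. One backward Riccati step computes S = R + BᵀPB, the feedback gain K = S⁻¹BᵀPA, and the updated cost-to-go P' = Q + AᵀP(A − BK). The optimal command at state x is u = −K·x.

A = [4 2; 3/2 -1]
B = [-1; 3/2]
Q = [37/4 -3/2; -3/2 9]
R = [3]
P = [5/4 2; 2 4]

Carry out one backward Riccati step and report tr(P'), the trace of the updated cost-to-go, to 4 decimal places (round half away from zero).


BᵀP = [1.7500 4.0000]
S = R + BᵀPB = [3] + [4.2500] = [7.2500]
BᵀPA = [13.0000 -0.5000]
K = S⁻¹·BᵀPA = [1.7931 -0.0690]
A−BK = [5.7931 1.9310; -1.1897 -0.8966]
AᵀP(A−BK) = [29.6897 2.8966; 2.8966 0.9655]
P' = Q + AᵀP(A−BK) = [38.9397 1.3966; 1.3966 9.9655]
tr(P') = 48.9052

48.9052


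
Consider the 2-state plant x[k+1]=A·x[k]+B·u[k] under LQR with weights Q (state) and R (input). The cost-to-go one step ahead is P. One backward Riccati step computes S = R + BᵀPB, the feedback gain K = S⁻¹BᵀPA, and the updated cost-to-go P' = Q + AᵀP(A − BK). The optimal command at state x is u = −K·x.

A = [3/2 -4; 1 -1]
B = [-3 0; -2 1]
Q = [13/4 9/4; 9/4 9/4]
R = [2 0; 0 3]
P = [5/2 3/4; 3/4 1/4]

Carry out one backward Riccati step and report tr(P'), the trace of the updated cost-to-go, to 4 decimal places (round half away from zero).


8.6868

BᵀP = [-9.0000 -2.7500; 0.7500 0.2500]
S = R + BᵀPB = [2 0; 0 3] + [32.5000 -2.7500; -2.7500 0.2500] = [34.5000 -2.7500; -2.7500 3.2500]
BᵀPA = [-16.2500 38.7500; 1.3750 -3.2500]
K = S⁻¹·BᵀPA = [-0.4689 1.1189; 0.0263 -0.0532]
A−BK = [0.0932 -0.6432; 0.0359 1.2911]
AᵀP(A−BK) = [0.4689 -1.1189; -1.1189 2.7179]
P' = Q + AᵀP(A−BK) = [3.7189 1.1311; 1.1311 4.9679]
tr(P') = 8.6868


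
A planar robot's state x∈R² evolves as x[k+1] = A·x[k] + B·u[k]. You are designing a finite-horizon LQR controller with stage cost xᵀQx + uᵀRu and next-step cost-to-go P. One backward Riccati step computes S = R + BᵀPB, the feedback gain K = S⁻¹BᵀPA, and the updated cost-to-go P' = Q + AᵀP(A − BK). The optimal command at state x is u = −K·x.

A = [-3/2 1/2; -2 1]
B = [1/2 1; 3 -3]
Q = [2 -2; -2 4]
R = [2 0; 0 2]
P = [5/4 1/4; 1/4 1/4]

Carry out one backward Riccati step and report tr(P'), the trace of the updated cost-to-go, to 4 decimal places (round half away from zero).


BᵀP = [1.3750 0.8750; 0.5000 -0.5000]
S = R + BᵀPB = [2 0; 0 2] + [3.3125 -1.2500; -1.2500 2.0000] = [5.3125 -1.2500; -1.2500 4.0000]
BᵀPA = [-3.8125 1.5625; 0.2500 -0.2500]
K = S⁻¹·BᵀPA = [-0.7587 0.3016; -0.1746 0.0317]
A−BK = [-0.9460 0.3175; -0.2476 0.1905]
AᵀP(A−BK) = [2.4635 -0.9206; -0.9206 0.3492]
P' = Q + AᵀP(A−BK) = [4.4635 -2.9206; -2.9206 4.3492]
tr(P') = 8.8127

8.8127


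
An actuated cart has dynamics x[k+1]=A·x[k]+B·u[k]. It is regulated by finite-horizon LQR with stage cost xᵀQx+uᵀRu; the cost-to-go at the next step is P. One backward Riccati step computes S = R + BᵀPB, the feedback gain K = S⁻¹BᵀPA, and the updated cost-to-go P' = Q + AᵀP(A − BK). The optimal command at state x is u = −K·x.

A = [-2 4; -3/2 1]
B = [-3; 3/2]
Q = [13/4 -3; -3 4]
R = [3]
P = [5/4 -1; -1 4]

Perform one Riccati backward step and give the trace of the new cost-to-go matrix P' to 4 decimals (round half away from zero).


26.5058

BᵀP = [-5.2500 9.0000]
S = R + BᵀPB = [3] + [29.2500] = [32.2500]
BᵀPA = [-3.0000 -12.0000]
K = S⁻¹·BᵀPA = [-0.0930 -0.3721]
A−BK = [-2.2791 2.8837; -1.3605 1.5581]
AᵀP(A−BK) = [7.7209 -9.1163; -9.1163 11.5349]
P' = Q + AᵀP(A−BK) = [10.9709 -12.1163; -12.1163 15.5349]
tr(P') = 26.5058


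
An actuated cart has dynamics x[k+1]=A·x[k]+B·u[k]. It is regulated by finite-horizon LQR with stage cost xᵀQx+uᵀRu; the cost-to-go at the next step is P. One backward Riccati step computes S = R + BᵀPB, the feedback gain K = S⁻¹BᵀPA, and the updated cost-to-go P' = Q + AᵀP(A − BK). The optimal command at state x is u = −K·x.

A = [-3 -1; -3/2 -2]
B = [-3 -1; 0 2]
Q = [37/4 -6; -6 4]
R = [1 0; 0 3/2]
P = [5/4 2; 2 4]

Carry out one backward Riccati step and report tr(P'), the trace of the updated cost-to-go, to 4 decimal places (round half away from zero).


BᵀP = [-3.7500 -6.0000; 2.7500 6.0000]
S = R + BᵀPB = [1 0; 0 3/2] + [11.2500 -8.2500; -8.2500 9.2500] = [12.2500 -8.2500; -8.2500 10.7500]
BᵀPA = [20.2500 15.7500; -17.2500 -14.7500]
K = S⁻¹·BᵀPA = [1.1847 0.7485; -0.6955 -0.7976]
A−BK = [-0.1415 0.4479; -0.1090 -0.4047]
AᵀP(A−BK) = [2.2633 1.8330; 1.8330 1.6955]
P' = Q + AᵀP(A−BK) = [11.5133 -4.1670; -4.1670 5.6955]
tr(P') = 17.2087

17.2087


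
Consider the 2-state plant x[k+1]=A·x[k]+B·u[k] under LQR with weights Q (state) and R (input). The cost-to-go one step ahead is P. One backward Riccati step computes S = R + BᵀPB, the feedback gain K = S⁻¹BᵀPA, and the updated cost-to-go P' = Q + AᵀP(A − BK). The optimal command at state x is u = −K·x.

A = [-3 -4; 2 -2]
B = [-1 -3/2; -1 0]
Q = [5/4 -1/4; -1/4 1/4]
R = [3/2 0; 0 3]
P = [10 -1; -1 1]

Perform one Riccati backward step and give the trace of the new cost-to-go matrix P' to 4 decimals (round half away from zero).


26.8684

BᵀP = [-9.0000 0.0000; -15.0000 1.5000]
S = R + BᵀPB = [3/2 0; 0 3] + [9.0000 13.5000; 13.5000 22.5000] = [10.5000 13.5000; 13.5000 25.5000]
BᵀPA = [27.0000 36.0000; 48.0000 57.0000]
K = S⁻¹·BᵀPA = [0.4737 1.7368; 1.6316 1.3158]
A−BK = [-0.0789 -0.2895; 2.4737 -0.2632]
AᵀP(A−BK) = [14.8947 7.9474; 7.9474 10.4737]
P' = Q + AᵀP(A−BK) = [16.1447 7.6974; 7.6974 10.7237]
tr(P') = 26.8684


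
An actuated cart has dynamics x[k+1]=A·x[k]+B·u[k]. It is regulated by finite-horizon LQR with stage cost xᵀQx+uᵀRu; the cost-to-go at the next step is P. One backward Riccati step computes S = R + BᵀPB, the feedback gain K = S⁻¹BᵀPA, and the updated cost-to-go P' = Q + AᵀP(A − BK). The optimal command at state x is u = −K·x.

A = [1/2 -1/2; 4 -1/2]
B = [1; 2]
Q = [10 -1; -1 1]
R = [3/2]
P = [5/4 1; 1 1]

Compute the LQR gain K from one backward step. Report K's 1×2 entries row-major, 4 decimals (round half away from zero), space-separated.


BᵀP = [3.2500 3.0000]
S = R + BᵀPB = [3/2] + [9.2500] = [10.7500]
BᵀPA = [13.6250 -3.1250]
K = S⁻¹·BᵀPA = [1.2674 -0.2907]
A−BK = [-0.7674 -0.2093; 1.4651 0.0814]
AᵀP(A−BK) = [3.0436 -0.6017; -0.6017 0.1541]
P' = Q + AᵀP(A−BK) = [13.0436 -1.6017; -1.6017 1.1541]
tr(P') = 14.1977

1.2674 -0.2907


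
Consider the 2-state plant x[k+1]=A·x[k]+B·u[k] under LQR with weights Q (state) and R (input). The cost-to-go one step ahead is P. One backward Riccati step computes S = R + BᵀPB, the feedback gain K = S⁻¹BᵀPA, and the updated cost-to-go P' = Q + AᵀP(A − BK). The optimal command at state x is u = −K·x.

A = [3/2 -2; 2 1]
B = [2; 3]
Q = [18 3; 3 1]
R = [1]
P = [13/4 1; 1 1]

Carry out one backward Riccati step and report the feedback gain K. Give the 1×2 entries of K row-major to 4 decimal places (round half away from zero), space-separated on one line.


0.6929 -0.4000

BᵀP = [9.5000 5.0000]
S = R + BᵀPB = [1] + [34.0000] = [35.0000]
BᵀPA = [24.2500 -14.0000]
K = S⁻¹·BᵀPA = [0.6929 -0.4000]
A−BK = [0.1143 -1.2000; -0.0786 2.2000]
AᵀP(A−BK) = [0.5107 -0.5500; -0.5500 4.4000]
P' = Q + AᵀP(A−BK) = [18.5107 2.4500; 2.4500 5.4000]
tr(P') = 23.9107


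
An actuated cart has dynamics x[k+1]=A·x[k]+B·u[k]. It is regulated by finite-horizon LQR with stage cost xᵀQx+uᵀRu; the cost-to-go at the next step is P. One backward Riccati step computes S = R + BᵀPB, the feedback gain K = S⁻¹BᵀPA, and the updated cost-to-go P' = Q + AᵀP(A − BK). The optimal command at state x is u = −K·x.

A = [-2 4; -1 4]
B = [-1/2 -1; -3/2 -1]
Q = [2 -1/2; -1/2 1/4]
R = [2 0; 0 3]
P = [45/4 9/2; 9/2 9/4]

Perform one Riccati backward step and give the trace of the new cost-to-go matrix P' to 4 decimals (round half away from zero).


31.2636

BᵀP = [-12.3750 -5.6250; -15.7500 -6.7500]
S = R + BᵀPB = [2 0; 0 3] + [14.6250 18.0000; 18.0000 22.5000] = [16.6250 18.0000; 18.0000 25.5000]
BᵀPA = [30.3750 -72.0000; 38.2500 -90.0000]
K = S⁻¹·BᵀPA = [0.8612 -2.1614; 0.8921 -2.0038]
A−BK = [-0.6773 0.9156; 1.1839 -1.2458]
AᵀP(A−BK) = [4.9686 -10.7054; -10.7054 24.0450]
P' = Q + AᵀP(A−BK) = [6.9686 -11.2054; -11.2054 24.2950]
tr(P') = 31.2636


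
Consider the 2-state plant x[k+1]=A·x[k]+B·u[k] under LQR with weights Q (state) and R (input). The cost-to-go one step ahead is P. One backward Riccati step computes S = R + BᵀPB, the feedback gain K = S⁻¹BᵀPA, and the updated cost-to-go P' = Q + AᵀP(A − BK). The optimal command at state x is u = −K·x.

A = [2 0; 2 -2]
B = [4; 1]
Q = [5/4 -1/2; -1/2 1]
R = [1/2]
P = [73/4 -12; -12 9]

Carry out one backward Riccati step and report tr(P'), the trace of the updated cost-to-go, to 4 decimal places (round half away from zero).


BᵀP = [61.0000 -39.0000]
S = R + BᵀPB = [1/2] + [205.0000] = [205.5000]
BᵀPA = [44.0000 78.0000]
K = S⁻¹·BᵀPA = [0.2141 0.3796]
A−BK = [1.1436 -1.5182; 1.7859 -2.3796]
AᵀP(A−BK) = [3.5791 -4.7007; -4.7007 6.3942]
P' = Q + AᵀP(A−BK) = [4.8291 -5.2007; -5.2007 7.3942]
tr(P') = 12.2232

12.2232
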